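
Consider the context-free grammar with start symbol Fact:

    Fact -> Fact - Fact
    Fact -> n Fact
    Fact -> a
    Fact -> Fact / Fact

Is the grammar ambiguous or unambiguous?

Ambiguous

Witness: n a - a

Derivation 1: Fact ⇒ Fact - Fact ⇒ n Fact - Fact ⇒ n a - Fact ⇒ n a - a
Derivation 2: Fact ⇒ n Fact ⇒ n Fact - Fact ⇒ n a - Fact ⇒ n a - a

Two distinct leftmost derivations for the same string.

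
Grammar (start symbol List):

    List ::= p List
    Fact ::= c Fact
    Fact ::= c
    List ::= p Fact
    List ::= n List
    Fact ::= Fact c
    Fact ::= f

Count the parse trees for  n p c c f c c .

6

Parse trees for n p c c f c c:
  [List n [List p [Fact c [Fact c [Fact [Fact [Fact f] c] c]]]]]
  [List n [List p [Fact c [Fact [Fact c [Fact [Fact f] c]] c]]]]
  [List n [List p [Fact c [Fact [Fact [Fact c [Fact f]] c] c]]]]
  [List n [List p [Fact [Fact c [Fact c [Fact [Fact f] c]]] c]]]
  [List n [List p [Fact [Fact c [Fact [Fact c [Fact f]] c]] c]]]
  [List n [List p [Fact [Fact [Fact c [Fact c [Fact f]]] c] c]]]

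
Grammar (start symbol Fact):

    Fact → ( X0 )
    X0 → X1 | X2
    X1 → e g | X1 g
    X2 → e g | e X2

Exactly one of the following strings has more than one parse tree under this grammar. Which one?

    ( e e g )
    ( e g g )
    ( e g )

( e g )

( e e g ): 1 tree
( e g g ): 1 tree
( e g ): 2 trees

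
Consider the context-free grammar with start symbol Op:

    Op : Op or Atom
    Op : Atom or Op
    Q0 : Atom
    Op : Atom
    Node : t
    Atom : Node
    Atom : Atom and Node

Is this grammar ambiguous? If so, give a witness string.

Ambiguous

Witness: t or t

Derivation 1: Op ⇒ Op or Atom ⇒ Atom or Atom ⇒ Node or Atom ⇒ t or Atom ⇒ t or Node ⇒ t or t
Derivation 2: Op ⇒ Atom or Op ⇒ Node or Op ⇒ t or Op ⇒ t or Atom ⇒ t or Node ⇒ t or t

Two distinct leftmost derivations for the same string.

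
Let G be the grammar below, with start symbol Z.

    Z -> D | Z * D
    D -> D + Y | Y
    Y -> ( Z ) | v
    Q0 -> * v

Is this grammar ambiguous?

Unambiguous

(Q0 is unreachable from Z, so its rules don't affect L(Z).) The grammar is stratified — Z handles '*' (left-recursive), D handles '+', Y atoms. Each operator has a fixed associativity and precedence level, so every string has one parse.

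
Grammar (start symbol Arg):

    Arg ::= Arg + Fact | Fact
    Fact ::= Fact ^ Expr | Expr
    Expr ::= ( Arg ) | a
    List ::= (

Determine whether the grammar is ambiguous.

Only Arg, Fact, Expr are reachable from Arg; ignoring the rest: Arg → Arg + Fact | Fact  ;  Fact → Fact ^ Expr | Expr  — a left-associative chain with Expr at the bottom. Each string factors uniquely by precedence.

Unambiguous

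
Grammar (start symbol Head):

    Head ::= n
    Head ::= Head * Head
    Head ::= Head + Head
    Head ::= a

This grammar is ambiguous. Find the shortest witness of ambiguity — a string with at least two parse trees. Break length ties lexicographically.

length 1: no string has ≥2 trees
length 3: no string has ≥2 trees
length 5: a * a * a has 2 parse trees

Two derivations of a * a * a:
  Head ⇒ Head * Head ⇒ Head * Head * Head ⇒ a * Head * Head ⇒ a * a * Head ⇒ a * a * a
  Head ⇒ Head * Head ⇒ a * Head ⇒ a * Head * Head ⇒ a * a * Head ⇒ a * a * a

a * a * a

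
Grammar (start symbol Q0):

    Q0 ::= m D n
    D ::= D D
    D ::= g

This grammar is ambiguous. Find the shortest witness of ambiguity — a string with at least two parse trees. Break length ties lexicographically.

m g g g n

length 3: no string has ≥2 trees
length 4: no string has ≥2 trees
length 5: m g g g n has 2 parse trees

Two derivations of m g g g n:
  Q0 ⇒ m D n ⇒ m D D n ⇒ m D D D n ⇒ m g D D n ⇒ m g g D n ⇒ m g g g n
  Q0 ⇒ m D n ⇒ m D D n ⇒ m g D n ⇒ m g D D n ⇒ m g g D n ⇒ m g g g n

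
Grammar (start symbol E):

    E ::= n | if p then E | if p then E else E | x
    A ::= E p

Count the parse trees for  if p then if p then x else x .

Parse trees for if p then if p then x else x:
  [E if p then [E if p then [E x] else [E x]]]
  [E if p then [E if p then [E x]] else [E x]]

2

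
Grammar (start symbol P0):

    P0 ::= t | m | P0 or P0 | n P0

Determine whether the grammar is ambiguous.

Ambiguous

Witness: n m or m

Derivation 1: P0 ⇒ P0 or P0 ⇒ n P0 or P0 ⇒ n m or P0 ⇒ n m or m
Derivation 2: P0 ⇒ n P0 ⇒ n P0 or P0 ⇒ n m or P0 ⇒ n m or m

Two distinct leftmost derivations for the same string.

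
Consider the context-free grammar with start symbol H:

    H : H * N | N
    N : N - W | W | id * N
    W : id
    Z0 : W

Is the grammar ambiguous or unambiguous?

Witness: id * id

Derivation 1: H ⇒ H * N ⇒ N * N ⇒ W * N ⇒ id * N ⇒ id * W ⇒ id * id
Derivation 2: H ⇒ N ⇒ id * N ⇒ id * W ⇒ id * id

Two distinct leftmost derivations for the same string.

Ambiguous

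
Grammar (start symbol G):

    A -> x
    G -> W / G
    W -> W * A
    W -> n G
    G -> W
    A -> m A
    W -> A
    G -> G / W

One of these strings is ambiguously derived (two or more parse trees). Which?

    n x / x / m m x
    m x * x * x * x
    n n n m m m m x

n x / x / m m x: 12 trees
m x * x * x * x: 1 tree
n n n m m m m x: 1 tree

n x / x / m m x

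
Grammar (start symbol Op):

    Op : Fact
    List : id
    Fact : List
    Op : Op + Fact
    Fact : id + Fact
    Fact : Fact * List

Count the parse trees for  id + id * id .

3

Parse trees for id + id * id:
  [Op [Fact id + [Fact [Fact [List id]] * [List id]]]]
  [Op [Fact [Fact id + [Fact [List id]]] * [List id]]]
  [Op [Op [Fact [List id]]] + [Fact [Fact [List id]] * [List id]]]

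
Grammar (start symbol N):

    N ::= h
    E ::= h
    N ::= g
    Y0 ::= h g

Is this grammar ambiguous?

Unambiguous

(E, Y0 are unreachable from N, so their rules don't affect L(N).) The reachable rules are right-linear with at most one rule per (nonterminal, next-terminal) pair. Each input token forces the next rule, so parsing is deterministic.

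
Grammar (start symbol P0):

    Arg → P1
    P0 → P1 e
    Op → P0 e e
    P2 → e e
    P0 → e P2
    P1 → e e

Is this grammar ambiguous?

Ambiguous

Witness: e e e

Derivation 1: P0 ⇒ P1 e ⇒ e e e
Derivation 2: P0 ⇒ e P2 ⇒ e e e

Two distinct leftmost derivations for the same string.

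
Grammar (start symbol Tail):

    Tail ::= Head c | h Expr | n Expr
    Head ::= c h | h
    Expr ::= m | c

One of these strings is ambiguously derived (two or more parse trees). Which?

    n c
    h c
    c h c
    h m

h c

n c: 1 tree
h c: 2 trees
c h c: 1 tree
h m: 1 tree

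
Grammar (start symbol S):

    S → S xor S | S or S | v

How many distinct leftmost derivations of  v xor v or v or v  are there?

5

Parse trees for v xor v or v or v:
  [S [S v] xor [S [S v] or [S [S v] or [S v]]]]
  [S [S v] xor [S [S [S v] or [S v]] or [S v]]]
  [S [S [S v] xor [S v]] or [S [S v] or [S v]]]
  [S [S [S v] xor [S [S v] or [S v]]] or [S v]]
  [S [S [S [S v] xor [S v]] or [S v]] or [S v]]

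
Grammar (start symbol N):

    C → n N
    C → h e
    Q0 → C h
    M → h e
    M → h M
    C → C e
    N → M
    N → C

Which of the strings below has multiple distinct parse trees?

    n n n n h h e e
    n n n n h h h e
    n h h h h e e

n n n n h h e e

n n n n h h e e: 4 trees
n n n n h h h e: 1 tree
n h h h h e e: 1 tree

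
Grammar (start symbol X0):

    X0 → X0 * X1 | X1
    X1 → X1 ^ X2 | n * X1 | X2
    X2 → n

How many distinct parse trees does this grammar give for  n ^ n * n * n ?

2

Parse trees for n ^ n * n * n:
  [X0 [X0 [X1 [X1 [X2 n]] ^ [X2 n]]] * [X1 n * [X1 [X2 n]]]]
  [X0 [X0 [X0 [X1 [X1 [X2 n]] ^ [X2 n]]] * [X1 [X2 n]]] * [X1 [X2 n]]]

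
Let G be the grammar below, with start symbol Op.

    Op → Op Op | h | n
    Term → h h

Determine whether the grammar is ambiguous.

Witness: h h h

Derivation 1: Op ⇒ Op Op ⇒ Op Op Op ⇒ h Op Op ⇒ h h Op ⇒ h h h
Derivation 2: Op ⇒ Op Op ⇒ h Op ⇒ h Op Op ⇒ h h Op ⇒ h h h

Two distinct leftmost derivations for the same string.

Ambiguous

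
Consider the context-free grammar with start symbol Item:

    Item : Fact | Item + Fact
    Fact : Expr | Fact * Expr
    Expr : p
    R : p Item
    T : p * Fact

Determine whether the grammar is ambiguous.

Only Item, Fact, Expr are reachable from Item; ignoring the rest: The grammar is stratified — Item handles '+' (left-recursive), Fact handles '*', Expr atoms. Each operator has a fixed associativity and precedence level, so every string has one parse.

Unambiguous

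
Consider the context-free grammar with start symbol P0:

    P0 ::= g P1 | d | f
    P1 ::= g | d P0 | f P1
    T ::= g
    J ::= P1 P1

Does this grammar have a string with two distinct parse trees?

Unambiguous

(T, J are unreachable from P0, so their rules don't affect L(P0).) The reachable rules are right-linear with at most one rule per (nonterminal, next-terminal) pair. Each input token forces the next rule, so parsing is deterministic.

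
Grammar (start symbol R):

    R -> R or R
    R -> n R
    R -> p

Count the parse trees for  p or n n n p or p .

Parse trees for p or n n n p or p:
  [R [R p] or [R [R n [R n [R n [R p]]]] or [R p]]]
  [R [R p] or [R n [R [R n [R n [R p]]] or [R p]]]]
  [R [R p] or [R n [R n [R [R n [R p]] or [R p]]]]]
  [R [R p] or [R n [R n [R n [R [R p] or [R p]]]]]]
  [R [R [R p] or [R n [R n [R n [R p]]]]] or [R p]]

5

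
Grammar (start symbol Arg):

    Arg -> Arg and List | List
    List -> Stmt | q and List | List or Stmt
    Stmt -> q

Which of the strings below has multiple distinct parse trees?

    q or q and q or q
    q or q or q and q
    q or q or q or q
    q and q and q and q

q and q and q and q

q or q and q or q: 1 tree
q or q or q and q: 1 tree
q or q or q or q: 1 tree
q and q and q and q: 8 trees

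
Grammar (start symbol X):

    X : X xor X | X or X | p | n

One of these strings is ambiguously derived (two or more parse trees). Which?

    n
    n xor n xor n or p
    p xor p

n xor n xor n or p

n: 1 tree
n xor n xor n or p: 5 trees
p xor p: 1 tree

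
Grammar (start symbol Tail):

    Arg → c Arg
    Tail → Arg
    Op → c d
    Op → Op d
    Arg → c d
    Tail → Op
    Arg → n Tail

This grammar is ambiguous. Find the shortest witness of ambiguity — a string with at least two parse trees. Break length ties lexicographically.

length 2: c d has 2 parse trees

Two derivations of c d:
  Tail ⇒ Arg ⇒ c d
  Tail ⇒ Op ⇒ c d

c d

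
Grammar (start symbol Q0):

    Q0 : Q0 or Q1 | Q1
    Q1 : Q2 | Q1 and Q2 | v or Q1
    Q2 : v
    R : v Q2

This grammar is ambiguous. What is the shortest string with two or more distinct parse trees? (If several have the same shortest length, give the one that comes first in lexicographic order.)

length 1: no string has ≥2 trees
length 3: v or v has 2 parse trees

Two derivations of v or v:
  Q0 ⇒ Q0 or Q1 ⇒ Q1 or Q1 ⇒ Q2 or Q1 ⇒ v or Q1 ⇒ v or Q2 ⇒ v or v
  Q0 ⇒ Q1 ⇒ v or Q1 ⇒ v or Q2 ⇒ v or v

v or v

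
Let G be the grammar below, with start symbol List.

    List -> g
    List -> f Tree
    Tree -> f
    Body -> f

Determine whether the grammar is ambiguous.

Unambiguous

Only List, Tree are reachable from List; ignoring the rest: The reachable rules are right-linear with at most one rule per (nonterminal, next-terminal) pair. Each input token forces the next rule, so parsing is deterministic.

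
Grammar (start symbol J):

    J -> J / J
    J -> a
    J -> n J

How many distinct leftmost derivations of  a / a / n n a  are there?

Parse trees for a / a / n n a:
  [J [J a] / [J [J a] / [J n [J n [J a]]]]]
  [J [J [J a] / [J a]] / [J n [J n [J a]]]]

2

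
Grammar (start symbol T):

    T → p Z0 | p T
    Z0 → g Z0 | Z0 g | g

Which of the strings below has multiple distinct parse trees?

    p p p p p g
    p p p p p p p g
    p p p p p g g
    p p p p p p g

p p p p p g g

p p p p p g: 1 tree
p p p p p p p g: 1 tree
p p p p p g g: 2 trees
p p p p p p g: 1 tree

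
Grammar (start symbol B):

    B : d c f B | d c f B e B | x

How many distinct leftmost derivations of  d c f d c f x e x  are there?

Parse trees for d c f d c f x e x:
  [B d c f [B d c f [B x] e [B x]]]
  [B d c f [B d c f [B x]] e [B x]]

2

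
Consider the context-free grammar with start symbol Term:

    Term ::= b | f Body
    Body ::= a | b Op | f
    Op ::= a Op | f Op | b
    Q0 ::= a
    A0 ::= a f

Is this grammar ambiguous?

Unambiguous

Only Term, Body, Op are reachable from Term; ignoring the rest: Restricted to the reachable nonterminals, every rule has the form A → t or A → t B, and no two rules for the same A share a first terminal. The grammar encodes a DFA — one run per string.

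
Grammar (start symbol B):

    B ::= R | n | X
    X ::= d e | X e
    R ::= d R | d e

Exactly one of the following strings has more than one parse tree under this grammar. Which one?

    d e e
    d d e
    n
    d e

d e e: 1 tree
d d e: 1 tree
n: 1 tree
d e: 2 trees

d e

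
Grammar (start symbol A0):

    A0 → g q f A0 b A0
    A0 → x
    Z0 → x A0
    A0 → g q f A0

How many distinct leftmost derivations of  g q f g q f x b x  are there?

Parse trees for g q f g q f x b x:
  [A0 g q f [A0 g q f [A0 x]] b [A0 x]]
  [A0 g q f [A0 g q f [A0 x] b [A0 x]]]

2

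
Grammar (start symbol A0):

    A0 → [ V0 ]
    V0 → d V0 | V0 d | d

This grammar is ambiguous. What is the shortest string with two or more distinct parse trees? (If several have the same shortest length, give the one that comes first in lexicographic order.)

length 3: no string has ≥2 trees
length 4: [ d d ] has 2 parse trees

Two derivations of [ d d ]:
  A0 ⇒ [ V0 ] ⇒ [ d V0 ] ⇒ [ d d ]
  A0 ⇒ [ V0 ] ⇒ [ V0 d ] ⇒ [ d d ]

[ d d ]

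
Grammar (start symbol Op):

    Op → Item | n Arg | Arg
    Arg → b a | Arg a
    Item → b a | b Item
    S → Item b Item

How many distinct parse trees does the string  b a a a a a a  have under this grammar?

1

Parse trees for b a a a a a a:
  [Op [Arg [Arg [Arg [Arg [Arg [Arg b a] a] a] a] a] a]]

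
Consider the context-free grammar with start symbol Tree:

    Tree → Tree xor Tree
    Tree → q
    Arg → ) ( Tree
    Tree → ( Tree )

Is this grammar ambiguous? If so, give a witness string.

Ambiguous

Witness: q xor q xor q

Derivation 1: Tree ⇒ Tree xor Tree ⇒ Tree xor Tree xor Tree ⇒ q xor Tree xor Tree ⇒ q xor q xor Tree ⇒ q xor q xor q
Derivation 2: Tree ⇒ Tree xor Tree ⇒ q xor Tree ⇒ q xor Tree xor Tree ⇒ q xor q xor Tree ⇒ q xor q xor q

Two distinct leftmost derivations for the same string.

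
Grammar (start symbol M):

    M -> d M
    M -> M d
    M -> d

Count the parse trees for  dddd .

Parse trees for dddd:
  [M d [M d [M d [M d]]]]
  [M d [M d [M [M d] d]]]
  [M d [M [M d [M d]] d]]
  [M d [M [M [M d] d] d]]
  [M [M d [M d [M d]]] d]
  [M [M d [M [M d] d]] d]
  [M [M [M d [M d]] d] d]
  [M [M [M [M d] d] d] d]

8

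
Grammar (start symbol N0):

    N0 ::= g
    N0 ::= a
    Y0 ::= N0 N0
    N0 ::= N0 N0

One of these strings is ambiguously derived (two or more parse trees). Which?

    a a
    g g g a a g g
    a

a a: 1 tree
g g g a a g g: 132 trees
a: 1 tree

g g g a a g g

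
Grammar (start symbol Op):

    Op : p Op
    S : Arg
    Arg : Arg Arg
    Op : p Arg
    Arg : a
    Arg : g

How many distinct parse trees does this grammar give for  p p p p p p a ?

Parse trees for p p p p p p a:
  [Op p [Op p [Op p [Op p [Op p [Op p [Arg a]]]]]]]

1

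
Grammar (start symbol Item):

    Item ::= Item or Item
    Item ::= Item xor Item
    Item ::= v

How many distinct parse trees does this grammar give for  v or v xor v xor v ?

5

Parse trees for v or v xor v xor v:
  [Item [Item v] or [Item [Item v] xor [Item [Item v] xor [Item v]]]]
  [Item [Item v] or [Item [Item [Item v] xor [Item v]] xor [Item v]]]
  [Item [Item [Item v] or [Item v]] xor [Item [Item v] xor [Item v]]]
  [Item [Item [Item v] or [Item [Item v] xor [Item v]]] xor [Item v]]
  [Item [Item [Item [Item v] or [Item v]] xor [Item v]] xor [Item v]]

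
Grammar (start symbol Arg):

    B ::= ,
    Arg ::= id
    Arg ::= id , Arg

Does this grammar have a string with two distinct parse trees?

Only Arg is reachable from Arg; ignoring the rest: The reachable grammar is A → atom sep A | atom. Each atom is followed by either the separator (recurse) or end-of-string (stop) — no choice point.

Unambiguous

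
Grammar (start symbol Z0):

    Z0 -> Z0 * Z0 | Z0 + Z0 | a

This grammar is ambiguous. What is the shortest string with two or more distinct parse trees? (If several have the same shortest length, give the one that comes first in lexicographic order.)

length 1: no string has ≥2 trees
length 3: no string has ≥2 trees
length 5: a * a * a has 2 parse trees

Two derivations of a * a * a:
  Z0 ⇒ Z0 * Z0 ⇒ Z0 * Z0 * Z0 ⇒ a * Z0 * Z0 ⇒ a * a * Z0 ⇒ a * a * a
  Z0 ⇒ Z0 * Z0 ⇒ a * Z0 ⇒ a * Z0 * Z0 ⇒ a * a * Z0 ⇒ a * a * a

a * a * a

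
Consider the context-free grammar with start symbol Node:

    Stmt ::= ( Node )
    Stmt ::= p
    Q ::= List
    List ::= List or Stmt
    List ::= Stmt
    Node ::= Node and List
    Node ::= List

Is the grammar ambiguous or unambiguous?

Unambiguous

(Q is unreachable from Node, so its rules don't affect L(Node).) This is a standard precedence ladder (Node over List over Stmt), with each level left-recursive on its own operator ('and' at Node, 'or' at List). That structure is LR(1), hence unambiguous.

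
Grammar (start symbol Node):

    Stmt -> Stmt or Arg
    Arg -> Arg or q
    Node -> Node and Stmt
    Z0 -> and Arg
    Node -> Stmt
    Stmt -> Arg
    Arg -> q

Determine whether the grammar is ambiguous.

Ambiguous

Witness: q or q

Derivation 1: Node ⇒ Stmt ⇒ Stmt or Arg ⇒ Arg or Arg ⇒ q or Arg ⇒ q or q
Derivation 2: Node ⇒ Stmt ⇒ Arg ⇒ Arg or q ⇒ q or q

Two distinct leftmost derivations for the same string.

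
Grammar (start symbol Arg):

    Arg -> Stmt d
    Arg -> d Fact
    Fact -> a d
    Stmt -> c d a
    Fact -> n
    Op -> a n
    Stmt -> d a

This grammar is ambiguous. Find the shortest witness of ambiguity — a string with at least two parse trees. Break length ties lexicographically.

d a d

length 2: no string has ≥2 trees
length 3: d a d has 2 parse trees

Two derivations of d a d:
  Arg ⇒ Stmt d ⇒ d a d
  Arg ⇒ d Fact ⇒ d a d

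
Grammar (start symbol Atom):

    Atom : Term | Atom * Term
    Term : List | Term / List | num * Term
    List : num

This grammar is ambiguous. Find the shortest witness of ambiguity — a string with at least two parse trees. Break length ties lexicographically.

num * num

length 1: no string has ≥2 trees
length 3: num * num has 2 parse trees

Two derivations of num * num:
  Atom ⇒ Term ⇒ num * Term ⇒ num * List ⇒ num * num
  Atom ⇒ Atom * Term ⇒ Term * Term ⇒ List * Term ⇒ num * Term ⇒ num * List ⇒ num * num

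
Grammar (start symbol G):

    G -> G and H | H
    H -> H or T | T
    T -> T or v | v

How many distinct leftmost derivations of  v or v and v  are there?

Parse trees for v or v and v:
  [G [G [H [H [T v]] or [T v]]] and [H [T v]]]
  [G [G [H [T [T v] or v]]] and [H [T v]]]

2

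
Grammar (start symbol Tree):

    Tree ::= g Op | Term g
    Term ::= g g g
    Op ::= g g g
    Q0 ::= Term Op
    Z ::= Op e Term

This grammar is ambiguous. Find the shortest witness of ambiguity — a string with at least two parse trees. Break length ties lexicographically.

g g g g

length 4: g g g g has 2 parse trees

Two derivations of g g g g:
  Tree ⇒ g Op ⇒ g g g g
  Tree ⇒ Term g ⇒ g g g g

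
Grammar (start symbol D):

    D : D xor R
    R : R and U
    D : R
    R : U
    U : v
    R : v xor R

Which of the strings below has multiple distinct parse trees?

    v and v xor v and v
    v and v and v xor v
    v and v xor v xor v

v and v xor v and v: 1 tree
v and v and v xor v: 1 tree
v and v xor v xor v: 2 trees

v and v xor v xor v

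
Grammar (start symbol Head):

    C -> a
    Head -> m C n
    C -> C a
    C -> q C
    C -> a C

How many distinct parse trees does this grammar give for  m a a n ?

2

Parse trees for m a a n:
  [Head m [C [C a] a] n]
  [Head m [C a [C a]] n]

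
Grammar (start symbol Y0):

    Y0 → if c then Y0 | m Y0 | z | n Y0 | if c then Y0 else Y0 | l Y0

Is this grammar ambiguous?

Witness: if c then if c then z else z

Derivation 1: Y0 ⇒ if c then Y0 ⇒ if c then if c then Y0 else Y0 ⇒ if c then if c then z else Y0 ⇒ if c then if c then z else z
Derivation 2: Y0 ⇒ if c then Y0 else Y0 ⇒ if c then if c then Y0 else Y0 ⇒ if c then if c then z else Y0 ⇒ if c then if c then z else z

Two distinct leftmost derivations for the same string.

Ambiguous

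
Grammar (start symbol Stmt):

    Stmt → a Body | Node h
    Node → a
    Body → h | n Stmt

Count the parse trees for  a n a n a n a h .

Parse trees for a n a n a n a h:
  [Stmt a [Body n [Stmt a [Body n [Stmt a [Body n [Stmt a [Body h]]]]]]]]
  [Stmt a [Body n [Stmt a [Body n [Stmt a [Body n [Stmt [Node a] h]]]]]]]

2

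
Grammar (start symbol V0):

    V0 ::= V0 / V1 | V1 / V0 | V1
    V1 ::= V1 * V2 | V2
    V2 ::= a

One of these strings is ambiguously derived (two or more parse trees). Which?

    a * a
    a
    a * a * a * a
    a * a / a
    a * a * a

a * a: 1 tree
a: 1 tree
a * a * a * a: 1 tree
a * a / a: 2 trees
a * a * a: 1 tree

a * a / a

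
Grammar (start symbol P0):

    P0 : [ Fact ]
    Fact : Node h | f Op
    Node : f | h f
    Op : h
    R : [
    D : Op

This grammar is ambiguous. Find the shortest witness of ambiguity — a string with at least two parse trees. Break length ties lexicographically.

[ f h ]

length 4: [ f h ] has 2 parse trees

Two derivations of [ f h ]:
  P0 ⇒ [ Fact ] ⇒ [ Node h ] ⇒ [ f h ]
  P0 ⇒ [ Fact ] ⇒ [ f Op ] ⇒ [ f h ]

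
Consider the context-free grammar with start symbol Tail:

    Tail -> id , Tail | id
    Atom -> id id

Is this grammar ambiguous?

Unambiguous

Only Tail is reachable from Tail; ignoring the rest: The reachable grammar is A → atom sep A | atom. Each atom is followed by either the separator (recurse) or end-of-string (stop) — no choice point.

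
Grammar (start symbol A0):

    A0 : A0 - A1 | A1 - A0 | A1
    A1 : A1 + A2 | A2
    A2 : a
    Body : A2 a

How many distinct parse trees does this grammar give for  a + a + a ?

1

Parse trees for a + a + a:
  [A0 [A1 [A1 [A1 [A2 a]] + [A2 a]] + [A2 a]]]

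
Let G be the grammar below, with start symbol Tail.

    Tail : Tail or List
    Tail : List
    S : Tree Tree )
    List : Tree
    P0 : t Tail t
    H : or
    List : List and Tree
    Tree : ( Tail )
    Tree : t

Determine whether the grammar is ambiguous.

Only Tail, List, Tree are reachable from Tail; ignoring the rest: Tail → Tail or List | List  ;  List → List and Tree | Tree  — a left-associative chain with Tree at the bottom. Each string factors uniquely by precedence.

Unambiguous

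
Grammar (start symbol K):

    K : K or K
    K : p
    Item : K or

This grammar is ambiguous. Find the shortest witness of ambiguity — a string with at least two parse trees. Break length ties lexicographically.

length 1: no string has ≥2 trees
length 3: no string has ≥2 trees
length 5: p or p or p has 2 parse trees

Two derivations of p or p or p:
  K ⇒ K or K ⇒ K or K or K ⇒ p or K or K ⇒ p or p or K ⇒ p or p or p
  K ⇒ K or K ⇒ p or K ⇒ p or K or K ⇒ p or p or K ⇒ p or p or p

p or p or p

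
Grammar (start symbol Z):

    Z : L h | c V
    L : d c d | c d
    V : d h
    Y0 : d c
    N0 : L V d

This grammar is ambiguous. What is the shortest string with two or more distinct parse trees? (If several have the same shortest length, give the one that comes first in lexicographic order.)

c d h

length 3: c d h has 2 parse trees

Two derivations of c d h:
  Z ⇒ L h ⇒ c d h
  Z ⇒ c V ⇒ c d h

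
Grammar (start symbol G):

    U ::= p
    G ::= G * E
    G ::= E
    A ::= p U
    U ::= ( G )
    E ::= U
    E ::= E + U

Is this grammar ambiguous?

Unambiguous

Only G, E, U are reachable from G; ignoring the rest: G → G * E | E  ;  E → E + U | U  — a left-associative chain with U at the bottom. Each string factors uniquely by precedence.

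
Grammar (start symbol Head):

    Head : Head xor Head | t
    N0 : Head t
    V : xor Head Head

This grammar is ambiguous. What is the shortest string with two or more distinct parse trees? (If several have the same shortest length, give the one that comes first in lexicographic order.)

t xor t xor t

length 1: no string has ≥2 trees
length 3: no string has ≥2 trees
length 5: t xor t xor t has 2 parse trees

Two derivations of t xor t xor t:
  Head ⇒ Head xor Head ⇒ Head xor Head xor Head ⇒ t xor Head xor Head ⇒ t xor t xor Head ⇒ t xor t xor t
  Head ⇒ Head xor Head ⇒ t xor Head ⇒ t xor Head xor Head ⇒ t xor t xor Head ⇒ t xor t xor t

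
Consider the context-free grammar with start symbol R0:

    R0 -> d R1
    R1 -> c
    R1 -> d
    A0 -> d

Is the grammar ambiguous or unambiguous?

Only R0, R1 are reachable from R0; ignoring the rest: Restricted to the reachable nonterminals, every rule has the form A → t or A → t B, and no two rules for the same A share a first terminal. The grammar encodes a DFA — one run per string.

Unambiguous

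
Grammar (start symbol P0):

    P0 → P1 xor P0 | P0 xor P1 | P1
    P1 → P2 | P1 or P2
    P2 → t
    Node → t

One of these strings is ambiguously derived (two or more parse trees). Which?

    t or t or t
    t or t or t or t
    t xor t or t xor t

t xor t or t xor t

t or t or t: 1 tree
t or t or t or t: 1 tree
t xor t or t xor t: 4 trees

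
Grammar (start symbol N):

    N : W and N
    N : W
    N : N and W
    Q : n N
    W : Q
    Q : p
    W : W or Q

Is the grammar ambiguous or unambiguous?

Ambiguous

Witness: p and p

Derivation 1: N ⇒ W and N ⇒ Q and N ⇒ p and N ⇒ p and W ⇒ p and Q ⇒ p and p
Derivation 2: N ⇒ N and W ⇒ W and W ⇒ Q and W ⇒ p and W ⇒ p and Q ⇒ p and p

Two distinct leftmost derivations for the same string.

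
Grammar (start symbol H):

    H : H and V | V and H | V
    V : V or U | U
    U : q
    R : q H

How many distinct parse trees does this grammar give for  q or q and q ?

2

Parse trees for q or q and q:
  [H [H [V [V [U q]] or [U q]]] and [V [U q]]]
  [H [V [V [U q]] or [U q]] and [H [V [U q]]]]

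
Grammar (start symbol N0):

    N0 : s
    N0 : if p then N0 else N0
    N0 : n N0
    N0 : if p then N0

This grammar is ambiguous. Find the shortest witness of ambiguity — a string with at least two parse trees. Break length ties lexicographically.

if p then if p then s else s

length 1: no string has ≥2 trees
length 2: no string has ≥2 trees
length 3: no string has ≥2 trees
length 4: no string has ≥2 trees
length 5: no string has ≥2 trees
length 6: no string has ≥2 trees
length 7: no string has ≥2 trees
length 8: no string has ≥2 trees
length 9: if p then if p then s else s has 2 parse trees

Two derivations of if p then if p then s else s:
  N0 ⇒ if p then N0 else N0 ⇒ if p then if p then N0 else N0 ⇒ if p then if p then s else N0 ⇒ if p then if p then s else s
  N0 ⇒ if p then N0 ⇒ if p then if p then N0 else N0 ⇒ if p then if p then s else N0 ⇒ if p then if p then s else s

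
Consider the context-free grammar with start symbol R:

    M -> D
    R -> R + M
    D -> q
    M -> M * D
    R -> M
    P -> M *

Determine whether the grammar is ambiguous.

Only R, M, D are reachable from R; ignoring the rest: The grammar is stratified — R handles '+' (left-recursive), M handles '*', D atoms. Each operator has a fixed associativity and precedence level, so every string has one parse.

Unambiguous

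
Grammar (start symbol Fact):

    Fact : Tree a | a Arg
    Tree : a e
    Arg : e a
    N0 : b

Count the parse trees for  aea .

2

Parse trees for aea:
  [Fact [Tree a e] a]
  [Fact a [Arg e a]]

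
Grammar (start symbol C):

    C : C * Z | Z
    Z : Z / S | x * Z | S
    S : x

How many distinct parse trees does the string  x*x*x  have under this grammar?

4

Parse trees for x*x*x:
  [C [C [Z [S x]]] * [Z x * [Z [S x]]]]
  [C [C [C [Z [S x]]] * [Z [S x]]] * [Z [S x]]]
  [C [C [Z x * [Z [S x]]]] * [Z [S x]]]
  [C [Z x * [Z x * [Z [S x]]]]]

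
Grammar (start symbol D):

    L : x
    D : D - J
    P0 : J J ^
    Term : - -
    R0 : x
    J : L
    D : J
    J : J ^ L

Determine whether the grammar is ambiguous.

Unambiguous

(Term, P0, R0 are unreachable from D, so their rules don't affect L(D).) This is a standard precedence ladder (D over J over L), with each level left-recursive on its own operator ('-' at D, '^' at J). That structure is LR(1), hence unambiguous.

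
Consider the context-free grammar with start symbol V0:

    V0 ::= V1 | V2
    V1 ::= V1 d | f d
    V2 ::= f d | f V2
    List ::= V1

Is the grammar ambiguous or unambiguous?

Witness: f d

Derivation 1: V0 ⇒ V1 ⇒ f d
Derivation 2: V0 ⇒ V2 ⇒ f d

Two distinct leftmost derivations for the same string.

Ambiguous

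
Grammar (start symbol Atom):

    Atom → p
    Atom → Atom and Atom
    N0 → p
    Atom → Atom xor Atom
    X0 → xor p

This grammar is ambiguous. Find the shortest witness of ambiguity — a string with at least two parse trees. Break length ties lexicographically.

length 1: no string has ≥2 trees
length 3: no string has ≥2 trees
length 5: p and p and p has 2 parse trees

Two derivations of p and p and p:
  Atom ⇒ Atom and Atom ⇒ p and Atom ⇒ p and Atom and Atom ⇒ p and p and Atom ⇒ p and p and p
  Atom ⇒ Atom and Atom ⇒ Atom and Atom and Atom ⇒ p and Atom and Atom ⇒ p and p and Atom ⇒ p and p and p

p and p and p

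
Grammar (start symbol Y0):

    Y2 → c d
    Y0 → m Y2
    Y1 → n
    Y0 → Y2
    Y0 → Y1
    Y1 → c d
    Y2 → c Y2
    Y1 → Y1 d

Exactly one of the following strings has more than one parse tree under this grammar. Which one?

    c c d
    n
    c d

c d

c c d: 1 tree
n: 1 tree
c d: 2 trees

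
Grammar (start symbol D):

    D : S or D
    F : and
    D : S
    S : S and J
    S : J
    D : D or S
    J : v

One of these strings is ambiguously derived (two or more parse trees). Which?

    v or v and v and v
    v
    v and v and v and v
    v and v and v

v or v and v and v: 2 trees
v: 1 tree
v and v and v and v: 1 tree
v and v and v: 1 tree

v or v and v and v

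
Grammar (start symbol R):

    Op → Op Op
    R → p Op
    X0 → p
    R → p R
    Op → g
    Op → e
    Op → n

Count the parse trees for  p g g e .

2

Parse trees for p g g e:
  [R p [Op [Op g] [Op [Op g] [Op e]]]]
  [R p [Op [Op [Op g] [Op g]] [Op e]]]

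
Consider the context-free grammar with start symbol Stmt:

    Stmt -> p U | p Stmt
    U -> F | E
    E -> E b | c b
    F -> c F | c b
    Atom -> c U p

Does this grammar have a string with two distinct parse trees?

Witness: p c b

Derivation 1: Stmt ⇒ p U ⇒ p F ⇒ p c b
Derivation 2: Stmt ⇒ p U ⇒ p E ⇒ p c b

Two distinct leftmost derivations for the same string.

Ambiguous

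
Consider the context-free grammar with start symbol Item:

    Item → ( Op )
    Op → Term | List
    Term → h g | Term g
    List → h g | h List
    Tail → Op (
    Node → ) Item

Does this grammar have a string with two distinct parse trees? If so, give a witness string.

Witness: ( h g )

Derivation 1: Item ⇒ ( Op ) ⇒ ( Term ) ⇒ ( h g )
Derivation 2: Item ⇒ ( Op ) ⇒ ( List ) ⇒ ( h g )

Two distinct leftmost derivations for the same string.

Ambiguous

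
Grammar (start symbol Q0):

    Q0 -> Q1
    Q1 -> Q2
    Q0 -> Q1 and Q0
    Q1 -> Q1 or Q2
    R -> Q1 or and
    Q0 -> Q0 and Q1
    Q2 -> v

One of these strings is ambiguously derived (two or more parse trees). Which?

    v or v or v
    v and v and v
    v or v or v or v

v and v and v

v or v or v: 1 tree
v and v and v: 4 trees
v or v or v or v: 1 tree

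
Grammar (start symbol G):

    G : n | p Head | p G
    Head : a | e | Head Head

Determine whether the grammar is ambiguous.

Ambiguous

Witness: p a a a

Derivation 1: G ⇒ p Head ⇒ p Head Head ⇒ p a Head ⇒ p a Head Head ⇒ p a a Head ⇒ p a a a
Derivation 2: G ⇒ p Head ⇒ p Head Head ⇒ p Head Head Head ⇒ p a Head Head ⇒ p a a Head ⇒ p a a a

Two distinct leftmost derivations for the same string.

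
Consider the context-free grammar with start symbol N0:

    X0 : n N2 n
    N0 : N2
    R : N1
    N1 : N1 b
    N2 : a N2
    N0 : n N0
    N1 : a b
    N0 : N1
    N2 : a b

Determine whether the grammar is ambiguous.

Witness: a b

Derivation 1: N0 ⇒ N2 ⇒ a b
Derivation 2: N0 ⇒ N1 ⇒ a b

Two distinct leftmost derivations for the same string.

Ambiguous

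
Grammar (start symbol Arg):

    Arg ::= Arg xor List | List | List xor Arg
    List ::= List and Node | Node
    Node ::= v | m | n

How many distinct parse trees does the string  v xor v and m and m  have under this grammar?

2

Parse trees for v xor v and m and m:
  [Arg [Arg [List [Node v]]] xor [List [List [List [Node v]] and [Node m]] and [Node m]]]
  [Arg [List [Node v]] xor [Arg [List [List [List [Node v]] and [Node m]] and [Node m]]]]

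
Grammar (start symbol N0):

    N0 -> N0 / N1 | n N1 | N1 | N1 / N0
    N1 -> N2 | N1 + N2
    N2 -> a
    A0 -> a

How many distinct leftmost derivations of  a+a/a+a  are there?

Parse trees for a+a/a+a:
  [N0 [N0 [N1 [N1 [N2 a]] + [N2 a]]] / [N1 [N1 [N2 a]] + [N2 a]]]
  [N0 [N1 [N1 [N2 a]] + [N2 a]] / [N0 [N1 [N1 [N2 a]] + [N2 a]]]]

2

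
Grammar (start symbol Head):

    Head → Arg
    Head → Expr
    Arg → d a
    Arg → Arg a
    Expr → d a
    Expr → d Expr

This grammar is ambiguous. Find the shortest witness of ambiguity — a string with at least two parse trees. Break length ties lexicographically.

d a

length 2: d a has 2 parse trees

Two derivations of d a:
  Head ⇒ Arg ⇒ d a
  Head ⇒ Expr ⇒ d a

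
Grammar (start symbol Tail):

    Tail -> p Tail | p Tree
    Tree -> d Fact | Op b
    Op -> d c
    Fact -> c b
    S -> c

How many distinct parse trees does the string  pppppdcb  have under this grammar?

2

Parse trees for pppppdcb:
  [Tail p [Tail p [Tail p [Tail p [Tail p [Tree d [Fact c b]]]]]]]
  [Tail p [Tail p [Tail p [Tail p [Tail p [Tree [Op d c] b]]]]]]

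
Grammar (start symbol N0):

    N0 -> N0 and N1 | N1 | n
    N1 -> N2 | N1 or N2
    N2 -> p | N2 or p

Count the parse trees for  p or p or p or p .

8

Parse trees for p or p or p or p:
  [N0 [N1 [N2 [N2 [N2 [N2 p] or p] or p] or p]]]
  [N0 [N1 [N1 [N2 p]] or [N2 [N2 [N2 p] or p] or p]]]
  [N0 [N1 [N1 [N2 [N2 p] or p]] or [N2 [N2 p] or p]]]
  [N0 [N1 [N1 [N1 [N2 p]] or [N2 p]] or [N2 [N2 p] or p]]]
  [N0 [N1 [N1 [N2 [N2 [N2 p] or p] or p]] or [N2 p]]]
  [N0 [N1 [N1 [N1 [N2 p]] or [N2 [N2 p] or p]] or [N2 p]]]
  [N0 [N1 [N1 [N1 [N2 [N2 p] or p]] or [N2 p]] or [N2 p]]]
  [N0 [N1 [N1 [N1 [N1 [N2 p]] or [N2 p]] or [N2 p]] or [N2 p]]]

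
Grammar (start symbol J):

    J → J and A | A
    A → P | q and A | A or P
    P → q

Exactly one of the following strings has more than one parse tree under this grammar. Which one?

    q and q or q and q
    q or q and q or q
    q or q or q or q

q and q or q and q: 3 trees
q or q and q or q: 1 tree
q or q or q or q: 1 tree

q and q or q and q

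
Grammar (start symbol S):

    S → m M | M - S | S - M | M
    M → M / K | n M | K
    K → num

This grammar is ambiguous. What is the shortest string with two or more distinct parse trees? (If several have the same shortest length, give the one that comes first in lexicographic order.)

num - num

length 1: no string has ≥2 trees
length 2: no string has ≥2 trees
length 3: num - num has 2 parse trees

Two derivations of num - num:
  S ⇒ M - S ⇒ K - S ⇒ num - S ⇒ num - M ⇒ num - K ⇒ num - num
  S ⇒ S - M ⇒ M - M ⇒ K - M ⇒ num - M ⇒ num - K ⇒ num - num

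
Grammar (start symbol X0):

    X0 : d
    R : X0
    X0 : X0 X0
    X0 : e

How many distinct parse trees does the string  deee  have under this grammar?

5

Parse trees for deee:
  [X0 [X0 d] [X0 [X0 e] [X0 [X0 e] [X0 e]]]]
  [X0 [X0 d] [X0 [X0 [X0 e] [X0 e]] [X0 e]]]
  [X0 [X0 [X0 d] [X0 e]] [X0 [X0 e] [X0 e]]]
  [X0 [X0 [X0 d] [X0 [X0 e] [X0 e]]] [X0 e]]
  [X0 [X0 [X0 [X0 d] [X0 e]] [X0 e]] [X0 e]]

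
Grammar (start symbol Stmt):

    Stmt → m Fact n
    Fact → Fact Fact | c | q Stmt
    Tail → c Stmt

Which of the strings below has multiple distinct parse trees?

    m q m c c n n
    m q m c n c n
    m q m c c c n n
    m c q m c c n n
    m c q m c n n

m q m c c n n: 1 tree
m q m c n c n: 1 tree
m q m c c c n n: 2 trees
m c q m c c n n: 1 tree
m c q m c n n: 1 tree

m q m c c c n n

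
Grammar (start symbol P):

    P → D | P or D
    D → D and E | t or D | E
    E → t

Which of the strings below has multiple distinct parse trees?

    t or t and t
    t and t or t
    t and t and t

t or t and t

t or t and t: 3 trees
t and t or t: 1 tree
t and t and t: 1 tree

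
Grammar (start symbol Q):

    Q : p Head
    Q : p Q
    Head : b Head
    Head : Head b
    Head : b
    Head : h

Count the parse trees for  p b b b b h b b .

Parse trees for p b b b b h b b (showing first 6 of 15):
  [Q p [Head b [Head b [Head b [Head b [Head [Head [Head h] b] b]]]]]]
  [Q p [Head b [Head b [Head b [Head [Head b [Head [Head h] b]] b]]]]]
  [Q p [Head b [Head b [Head b [Head [Head [Head b [Head h]] b] b]]]]]
  [Q p [Head b [Head b [Head [Head b [Head b [Head [Head h] b]]] b]]]]
  [Q p [Head b [Head b [Head [Head b [Head [Head b [Head h]] b]] b]]]]
  [Q p [Head b [Head b [Head [Head [Head b [Head b [Head h]]] b] b]]]]

15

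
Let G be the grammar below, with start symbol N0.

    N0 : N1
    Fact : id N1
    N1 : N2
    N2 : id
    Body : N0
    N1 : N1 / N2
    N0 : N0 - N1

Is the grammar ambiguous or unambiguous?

(Body, Fact are unreachable from N0, so their rules don't affect L(N0).) This is a standard precedence ladder (N0 over N1 over N2), with each level left-recursive on its own operator ('-' at N0, '/' at N1). That structure is LR(1), hence unambiguous.

Unambiguous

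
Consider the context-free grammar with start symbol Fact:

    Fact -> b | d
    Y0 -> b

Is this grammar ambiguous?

Unambiguous

(Y0 is unreachable from Fact, so its rules don't affect L(Fact).) Each reachable nonterminal has at most one production per leading terminal, and all productions are right-linear; the derivation is determined token-by-token.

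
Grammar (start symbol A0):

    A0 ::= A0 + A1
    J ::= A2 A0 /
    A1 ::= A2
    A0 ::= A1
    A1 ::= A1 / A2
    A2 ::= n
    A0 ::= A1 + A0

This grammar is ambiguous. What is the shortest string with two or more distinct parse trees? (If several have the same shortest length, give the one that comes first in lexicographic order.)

length 1: no string has ≥2 trees
length 3: n + n has 2 parse trees

Two derivations of n + n:
  A0 ⇒ A0 + A1 ⇒ A1 + A1 ⇒ A2 + A1 ⇒ n + A1 ⇒ n + A2 ⇒ n + n
  A0 ⇒ A1 + A0 ⇒ A2 + A0 ⇒ n + A0 ⇒ n + A1 ⇒ n + A2 ⇒ n + n

n + n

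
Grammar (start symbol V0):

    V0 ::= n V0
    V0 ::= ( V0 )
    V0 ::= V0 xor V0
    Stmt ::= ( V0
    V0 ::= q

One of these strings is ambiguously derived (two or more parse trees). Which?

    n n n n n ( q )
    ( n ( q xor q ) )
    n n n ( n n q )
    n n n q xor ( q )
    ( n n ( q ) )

n n n n n ( q ): 1 tree
( n ( q xor q ) ): 1 tree
n n n ( n n q ): 1 tree
n n n q xor ( q ): 4 trees
( n n ( q ) ): 1 tree

n n n q xor ( q )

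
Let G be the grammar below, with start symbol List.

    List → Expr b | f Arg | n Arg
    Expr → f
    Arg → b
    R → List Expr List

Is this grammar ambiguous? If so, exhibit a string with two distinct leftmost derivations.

Ambiguous

Witness: f b

Derivation 1: List ⇒ Expr b ⇒ f b
Derivation 2: List ⇒ f Arg ⇒ f b

Two distinct leftmost derivations for the same string.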